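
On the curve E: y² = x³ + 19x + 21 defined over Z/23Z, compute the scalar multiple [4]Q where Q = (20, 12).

(17, 6)

Repeated addition: build up to 4Q.
2Q: tangent at (20, 12): λ = (3·20² + 19)/(2·12) ≡ 0/1. 1⁻¹ ≡ 1 (mod 23), so λ ≡ 0·1 ≡ 0.
  x = λ² - 20 - 20 = 0 - 40 ≡ 6; y = λ·(20 - 6) - 12 ≡ 11. → (6, 11)
3Q: (6, 11) + (20, 12). λ = (12 - 11)/(20 - 6) ≡ 1/14 mod 23. 14⁻¹ ≡ 5 (mod 23) since 14·5 = 70 ≡ 1, so λ ≡ 5.
  x = λ² - 6 - 20 = 25 - 26 ≡ 22; y = λ·(6 - 22) - 11 ≡ 1. → (22, 1)
4Q: (22, 1) + (20, 12). λ = (12 - 1)/(20 - 22) ≡ 11/21 mod 23. 21⁻¹ ≡ 11 (mod 23), so λ ≡ 6.
  x = λ² - 22 - 20 = 36 - 42 ≡ 17; y = λ·(22 - 17) - 1 ≡ 6. → (17, 6)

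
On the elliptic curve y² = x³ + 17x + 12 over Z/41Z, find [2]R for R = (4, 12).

tangent at (4, 12): λ = (3·4² + 17)/(2·12) ≡ 24/24. 24⁻¹ ≡ 12 (mod 41), so λ ≡ 24·12 ≡ 1.
  x = λ² - 4 - 4 = 1 - 8 ≡ 34; y = λ·(4 - 34) - 12 ≡ 40. → (34, 40)

(34, 40)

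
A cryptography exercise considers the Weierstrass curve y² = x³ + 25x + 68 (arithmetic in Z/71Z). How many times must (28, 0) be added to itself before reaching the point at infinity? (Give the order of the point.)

2P: (28, 0) + (28, 0): same x and y₁ ≡ -y₂, so the sum is the point at infinity.
2P = the point at infinity, so the order is 2.

2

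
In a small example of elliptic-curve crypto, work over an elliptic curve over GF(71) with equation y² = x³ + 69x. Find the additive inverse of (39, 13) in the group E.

(39, 58)

-(39, 13) = (39, -13 mod 71) = (39, 58).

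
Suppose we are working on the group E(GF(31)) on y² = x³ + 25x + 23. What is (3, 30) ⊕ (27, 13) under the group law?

(3, 30) + (27, 13). λ = (13 - 30)/(27 - 3) ≡ 14/24 mod 31. 24⁻¹ ≡ 22 (mod 31), so λ ≡ 29.
  x = λ² - 3 - 27 = 841 - 30 ≡ 5; y = λ·(3 - 5) - 30 ≡ 5. → (5, 5)

(5, 5)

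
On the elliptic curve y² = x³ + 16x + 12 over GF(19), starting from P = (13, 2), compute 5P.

Double-and-add on 5 = (101)₂. Start with P = (13, 2) for the leading 1-bit.
double: tangent at (13, 2): λ = (3·13² + 16)/(2·2) ≡ 10/4. 4⁻¹ ≡ 5 (mod 19) since 4·5 = 20 ≡ 1, so λ ≡ 10·5 ≡ 12.
  x = λ² - 13 - 13 = 144 - 26 ≡ 4; y = λ·(13 - 4) - 2 ≡ 11. → (4, 11)
double: tangent at (4, 11): λ = (3·4² + 16)/(2·11) ≡ 7/3. 3⁻¹ ≡ 13 (mod 19), so λ ≡ 7·13 ≡ 15.
  x = λ² - 4 - 4 = 225 - 8 ≡ 8; y = λ·(4 - 8) - 11 ≡ 5. → (8, 5)
add P: (8, 5) + (13, 2). λ = (2 - 5)/(13 - 8) ≡ 16/5 mod 19. 5⁻¹ ≡ 4 (mod 19), so λ ≡ 7.
  x = λ² - 8 - 13 = 49 - 21 ≡ 9; y = λ·(8 - 9) - 5 ≡ 7. → (9, 7)

(9, 7)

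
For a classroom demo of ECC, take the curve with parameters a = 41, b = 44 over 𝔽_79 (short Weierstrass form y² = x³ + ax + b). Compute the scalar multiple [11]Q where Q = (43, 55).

(66, 0)

Repeated addition: build up to 11Q.
2Q: tangent at (43, 55): λ = (3·43² + 41)/(2·55) ≡ 58/31. 31⁻¹ ≡ 51 (mod 79), so λ ≡ 58·51 ≡ 35.
  x = λ² - 43 - 43 = 1225 - 86 ≡ 33; y = λ·(43 - 33) - 55 ≡ 58. → (33, 58)
3Q: (33, 58) + (43, 55). λ = (55 - 58)/(43 - 33) ≡ 76/10 mod 79. 10⁻¹ ≡ 8 (mod 79), so λ ≡ 55.
  x = λ² - 33 - 43 = 3025 - 76 ≡ 26; y = λ·(33 - 26) - 58 ≡ 11. → (26, 11)
4Q: (26, 11) + (43, 55). λ = (55 - 11)/(43 - 26) ≡ 44/17 mod 79. 17⁻¹ ≡ 14 (mod 79), so λ ≡ 63.
  x = λ² - 26 - 43 = 3969 - 69 ≡ 29; y = λ·(26 - 29) - 11 ≡ 37. → (29, 37)
5Q: (29, 37) + (43, 55). λ = (55 - 37)/(43 - 29) ≡ 18/14 mod 79. 14⁻¹ ≡ 17 (mod 79), so λ ≡ 69.
  x = λ² - 29 - 43 = 4761 - 72 ≡ 28; y = λ·(29 - 28) - 37 ≡ 32. → (28, 32)
6Q: (28, 32) + (43, 55). λ = (55 - 32)/(43 - 28) ≡ 23/15 mod 79. 15⁻¹ ≡ 58 (mod 79), so λ ≡ 70.
  x = λ² - 28 - 43 = 4900 - 71 ≡ 10; y = λ·(28 - 10) - 32 ≡ 43. → (10, 43)
7Q: (10, 43) + (43, 55). λ = (55 - 43)/(43 - 10) ≡ 12/33 mod 79. 33⁻¹ ≡ 12 (mod 79), so λ ≡ 65.
  x = λ² - 10 - 43 = 4225 - 53 ≡ 64; y = λ·(10 - 64) - 43 ≡ 2. → (64, 2)
8Q: (64, 2) + (43, 55). λ = (55 - 2)/(43 - 64) ≡ 53/58 mod 79. 58⁻¹ ≡ 15 (mod 79), so λ ≡ 5.
  x = λ² - 64 - 43 = 25 - 107 ≡ 76; y = λ·(64 - 76) - 2 ≡ 17. → (76, 17)
9Q: (76, 17) + (43, 55). λ = (55 - 17)/(43 - 76) ≡ 38/46 mod 79. 46⁻¹ ≡ 67 (mod 79) since 46·67 = 3082 ≡ 1, so λ ≡ 18.
  x = λ² - 76 - 43 = 324 - 119 ≡ 47; y = λ·(76 - 47) - 17 ≡ 31. → (47, 31)
10Q: (47, 31) + (43, 55). λ = (55 - 31)/(43 - 47) ≡ 24/75 mod 79. 75⁻¹ ≡ 59 (mod 79) since 75·59 = 4425 ≡ 1, so λ ≡ 73.
  x = λ² - 47 - 43 = 5329 - 90 ≡ 25; y = λ·(47 - 25) - 31 ≡ 74. → (25, 74)
11Q: (25, 74) + (43, 55). λ = (55 - 74)/(43 - 25) ≡ 60/18 mod 79. 18⁻¹ ≡ 22 (mod 79) since 18·22 = 396 ≡ 1, so λ ≡ 56.
  x = λ² - 25 - 43 = 3136 - 68 ≡ 66; y = λ·(25 - 66) - 74 ≡ 0. → (66, 0)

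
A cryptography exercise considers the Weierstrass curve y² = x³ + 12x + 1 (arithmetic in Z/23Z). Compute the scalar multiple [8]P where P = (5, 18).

Repeated addition: build up to 8P.
2P: tangent at (5, 18): λ = (3·5² + 12)/(2·18) ≡ 18/13. 13⁻¹ ≡ 16 (mod 23), so λ ≡ 18·16 ≡ 12.
  x = λ² - 5 - 5 = 144 - 10 ≡ 19; y = λ·(5 - 19) - 18 ≡ 21. → (19, 21)
3P: (19, 21) + (5, 18). λ = (18 - 21)/(5 - 19) ≡ 20/9 mod 23. 9⁻¹ ≡ 18 (mod 23), so λ ≡ 15.
  x = λ² - 19 - 5 = 225 - 24 ≡ 17; y = λ·(19 - 17) - 21 ≡ 9. → (17, 9)
4P: (17, 9) + (5, 18). λ = (18 - 9)/(5 - 17) ≡ 9/11 mod 23. 11⁻¹ ≡ 21 (mod 23) since 11·21 = 231 ≡ 1, so λ ≡ 5.
  x = λ² - 17 - 5 = 25 - 22 ≡ 3; y = λ·(17 - 3) - 9 ≡ 15. → (3, 15)
5P: (3, 15) + (5, 18). λ = (18 - 15)/(5 - 3) ≡ 3/2 mod 23. 2⁻¹ ≡ 12 (mod 23) since 2·12 = 24 ≡ 1, so λ ≡ 13.
  x = λ² - 3 - 5 = 169 - 8 ≡ 0; y = λ·(3 - 0) - 15 ≡ 1. → (0, 1)
6P: (0, 1) + (5, 18). λ = (18 - 1)/(5 - 0) ≡ 17/5 mod 23. 5⁻¹ ≡ 14 (mod 23), so λ ≡ 8.
  x = λ² - 0 - 5 = 64 - 5 ≡ 13; y = λ·(0 - 13) - 1 ≡ 10. → (13, 10)
7P: (13, 10) + (5, 18). λ = (18 - 10)/(5 - 13) ≡ 8/15 mod 23. 15⁻¹ ≡ 20 (mod 23), so λ ≡ 22.
  x = λ² - 13 - 5 = 484 - 18 ≡ 6; y = λ·(13 - 6) - 10 ≡ 6. → (6, 6)
8P: (6, 6) + (5, 18). λ = (18 - 6)/(5 - 6) ≡ 12/22 mod 23. 22⁻¹ ≡ 22 (mod 23) since 22·22 = 484 ≡ 1, so λ ≡ 11.
  x = λ² - 6 - 5 = 121 - 11 ≡ 18; y = λ·(6 - 18) - 6 ≡ 0. → (18, 0)

(18, 0)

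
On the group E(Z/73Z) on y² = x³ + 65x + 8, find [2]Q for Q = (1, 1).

(59, 71)

tangent at (1, 1): λ = (3·1² + 65)/(2·1) ≡ 68/2. 2⁻¹ ≡ 37 (mod 73) since 2·37 = 74 ≡ 1, so λ ≡ 68·37 ≡ 34.
  x = λ² - 1 - 1 = 1156 - 2 ≡ 59; y = λ·(1 - 59) - 1 ≡ 71. → (59, 71)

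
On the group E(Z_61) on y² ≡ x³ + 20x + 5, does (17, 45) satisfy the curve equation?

y² = 45² ≡ 12; x³ + 20x + 5 = 5258 ≡ 12 (mod 61). 12 = 12.

yes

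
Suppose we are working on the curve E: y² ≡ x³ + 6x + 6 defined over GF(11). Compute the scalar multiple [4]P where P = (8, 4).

(2, 2)

Double-and-add on 4 = (100)₂. Start with P = (8, 4) for the leading 1-bit.
double: tangent at (8, 4): λ = (3·8² + 6)/(2·4) ≡ 0/8. 8⁻¹ ≡ 7 (mod 11) since 8·7 = 56 ≡ 1, so λ ≡ 0·7 ≡ 0.
  x = λ² - 8 - 8 = 0 - 16 ≡ 6; y = λ·(8 - 6) - 4 ≡ 7. → (6, 7)
double: tangent at (6, 7): λ = (3·6² + 6)/(2·7) ≡ 4/3. 3⁻¹ ≡ 4 (mod 11), so λ ≡ 4·4 ≡ 5.
  x = λ² - 6 - 6 = 25 - 12 ≡ 2; y = λ·(6 - 2) - 7 ≡ 2. → (2, 2)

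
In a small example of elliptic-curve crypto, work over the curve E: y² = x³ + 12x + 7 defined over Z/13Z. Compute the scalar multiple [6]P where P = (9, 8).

Double-and-add on 6 = (110)₂. Start with P = (9, 8) for the leading 1-bit.
double: tangent at (9, 8): λ = (3·9² + 12)/(2·8) ≡ 8/3. 3⁻¹ ≡ 9 (mod 13), so λ ≡ 8·9 ≡ 7.
  x = λ² - 9 - 9 = 49 - 18 ≡ 5; y = λ·(9 - 5) - 8 ≡ 7. → (5, 7)
add P: (5, 7) + (9, 8). λ = (8 - 7)/(9 - 5) ≡ 1/4 mod 13. 4⁻¹ ≡ 10 (mod 13), so λ ≡ 10.
  x = λ² - 5 - 9 = 100 - 14 ≡ 8; y = λ·(5 - 8) - 7 ≡ 2. → (8, 2)
double: tangent at (8, 2): λ = (3·8² + 12)/(2·2) ≡ 9/4. 4⁻¹ ≡ 10 (mod 13) since 4·10 = 40 ≡ 1, so λ ≡ 9·10 ≡ 12.
  x = λ² - 8 - 8 = 144 - 16 ≡ 11; y = λ·(8 - 11) - 2 ≡ 1. → (11, 1)

(11, 1)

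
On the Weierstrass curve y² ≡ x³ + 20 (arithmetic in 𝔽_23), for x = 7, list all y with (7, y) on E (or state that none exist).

x³ + 0x + 20 = 363 ≡ 18 (mod 23).
Square roots of 18 mod 23: 8 and 15 (since 8² = 64 ≡ 18).

8, 15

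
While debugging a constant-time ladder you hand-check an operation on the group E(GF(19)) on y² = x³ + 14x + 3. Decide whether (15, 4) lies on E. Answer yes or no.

yes

y² = 4² ≡ 16; x³ + 14x + 3 = 3588 ≡ 16 (mod 19). 16 = 16.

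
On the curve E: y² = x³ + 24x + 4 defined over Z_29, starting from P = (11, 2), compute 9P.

(18, 27)

Repeated addition: build up to 9P.
2P: tangent at (11, 2): λ = (3·11² + 24)/(2·2) ≡ 10/4. 4⁻¹ ≡ 22 (mod 29), so λ ≡ 10·22 ≡ 17.
  x = λ² - 11 - 11 = 289 - 22 ≡ 6; y = λ·(11 - 6) - 2 ≡ 25. → (6, 25)
3P: (6, 25) + (11, 2). λ = (2 - 25)/(11 - 6) ≡ 6/5 mod 29. 5⁻¹ ≡ 6 (mod 29) since 5·6 = 30 ≡ 1, so λ ≡ 7.
  x = λ² - 6 - 11 = 49 - 17 ≡ 3; y = λ·(6 - 3) - 25 ≡ 25. → (3, 25)
4P: (3, 25) + (11, 2). λ = (2 - 25)/(11 - 3) ≡ 6/8 mod 29. 8⁻¹ ≡ 11 (mod 29), so λ ≡ 8.
  x = λ² - 3 - 11 = 64 - 14 ≡ 21; y = λ·(3 - 21) - 25 ≡ 5. → (21, 5)
5P: (21, 5) + (11, 2). λ = (2 - 5)/(11 - 21) ≡ 26/19 mod 29. 19⁻¹ ≡ 26 (mod 29), so λ ≡ 9.
  x = λ² - 21 - 11 = 81 - 32 ≡ 20; y = λ·(21 - 20) - 5 ≡ 4. → (20, 4)
6P: (20, 4) + (11, 2). λ = (2 - 4)/(11 - 20) ≡ 27/20 mod 29. 20⁻¹ ≡ 16 (mod 29), so λ ≡ 26.
  x = λ² - 20 - 11 = 676 - 31 ≡ 7; y = λ·(20 - 7) - 4 ≡ 15. → (7, 15)
7P: (7, 15) + (11, 2). λ = (2 - 15)/(11 - 7) ≡ 16/4 mod 29. 4⁻¹ ≡ 22 (mod 29), so λ ≡ 4.
  x = λ² - 7 - 11 = 16 - 18 ≡ 27; y = λ·(7 - 27) - 15 ≡ 21. → (27, 21)
8P: (27, 21) + (11, 2). λ = (2 - 21)/(11 - 27) ≡ 10/13 mod 29. 13⁻¹ ≡ 9 (mod 29), so λ ≡ 3.
  x = λ² - 27 - 11 = 9 - 38 ≡ 0; y = λ·(27 - 0) - 21 ≡ 2. → (0, 2)
9P: (0, 2) + (11, 2). λ = (2 - 2)/(11 - 0) ≡ 0/11 mod 29. 11⁻¹ ≡ 8 (mod 29), so λ ≡ 0.
  x = λ² - 0 - 11 = 0 - 11 ≡ 18; y = λ·(0 - 18) - 2 ≡ 27. → (18, 27)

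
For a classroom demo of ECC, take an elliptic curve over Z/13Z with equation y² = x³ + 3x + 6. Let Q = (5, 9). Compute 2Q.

(3, 4)

tangent at (5, 9): λ = (3·5² + 3)/(2·9) ≡ 0/5. 5⁻¹ ≡ 8 (mod 13), so λ ≡ 0·8 ≡ 0.
  x = λ² - 5 - 5 = 0 - 10 ≡ 3; y = λ·(5 - 3) - 9 ≡ 4. → (3, 4)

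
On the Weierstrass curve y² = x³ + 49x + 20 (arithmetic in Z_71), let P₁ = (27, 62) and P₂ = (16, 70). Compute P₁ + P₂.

(52, 53)

(27, 62) + (16, 70). λ = (70 - 62)/(16 - 27) ≡ 8/60 mod 71. 60⁻¹ ≡ 58 (mod 71), so λ ≡ 38.
  x = λ² - 27 - 16 = 1444 - 43 ≡ 52; y = λ·(27 - 52) - 62 ≡ 53. → (52, 53)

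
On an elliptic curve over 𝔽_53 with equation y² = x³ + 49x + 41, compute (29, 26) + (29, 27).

The two points share x = 29 and their y-coordinates satisfy 26 + 27 ≡ 0 (mod 53), so they are inverses. Their sum is O.

O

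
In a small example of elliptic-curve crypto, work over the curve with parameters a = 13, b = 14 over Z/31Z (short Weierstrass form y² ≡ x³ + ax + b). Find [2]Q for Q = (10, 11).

(18, 2)

tangent at (10, 11): λ = (3·10² + 13)/(2·11) ≡ 3/22. 22⁻¹ ≡ 24 (mod 31), so λ ≡ 3·24 ≡ 10.
  x = λ² - 10 - 10 = 100 - 20 ≡ 18; y = λ·(10 - 18) - 11 ≡ 2. → (18, 2)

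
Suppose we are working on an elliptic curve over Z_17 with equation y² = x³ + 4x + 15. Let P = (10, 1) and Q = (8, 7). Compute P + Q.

(8, 10)

(10, 1) + (8, 7). λ = (7 - 1)/(8 - 10) ≡ 6/15 mod 17. 15⁻¹ ≡ 8 (mod 17) since 15·8 = 120 ≡ 1, so λ ≡ 14.
  x = λ² - 10 - 8 = 196 - 18 ≡ 8; y = λ·(10 - 8) - 1 ≡ 10. → (8, 10)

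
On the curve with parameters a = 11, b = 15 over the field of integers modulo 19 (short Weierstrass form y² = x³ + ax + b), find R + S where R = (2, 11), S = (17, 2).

(11, 2)

(2, 11) + (17, 2). λ = (2 - 11)/(17 - 2) ≡ 10/15 mod 19. 15⁻¹ ≡ 14 (mod 19) since 15·14 = 210 ≡ 1, so λ ≡ 7.
  x = λ² - 2 - 17 = 49 - 19 ≡ 11; y = λ·(2 - 11) - 11 ≡ 2. → (11, 2)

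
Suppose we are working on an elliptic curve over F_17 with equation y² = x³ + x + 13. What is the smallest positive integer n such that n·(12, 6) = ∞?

2P: tangent at (12, 6): λ = (3·12² + 1)/(2·6) ≡ 8/12. 12⁻¹ ≡ 10 (mod 17) since 12·10 = 120 ≡ 1, so λ ≡ 8·10 ≡ 12.
  x = λ² - 12 - 12 = 144 - 24 ≡ 1; y = λ·(12 - 1) - 6 ≡ 7. → (1, 7)
3P: (1, 7) + (12, 6). λ = (6 - 7)/(12 - 1) ≡ 16/11 mod 17. 11⁻¹ ≡ 14 (mod 17) since 11·14 = 154 ≡ 1, so λ ≡ 3.
  x = λ² - 1 - 12 = 9 - 13 ≡ 13; y = λ·(1 - 13) - 7 ≡ 8. → (13, 8)
4P: (13, 8) + (12, 6). λ = (6 - 8)/(12 - 13) ≡ 15/16 mod 17. 16⁻¹ ≡ 16 (mod 17) since 16·16 = 256 ≡ 1, so λ ≡ 2.
  x = λ² - 13 - 12 = 4 - 25 ≡ 13; y = λ·(13 - 13) - 8 ≡ 9. → (13, 9)
5P: (13, 9) + (12, 6). λ = (6 - 9)/(12 - 13) ≡ 14/16 mod 17. 16⁻¹ ≡ 16 (mod 17), so λ ≡ 3.
  x = λ² - 13 - 12 = 9 - 25 ≡ 1; y = λ·(13 - 1) - 9 ≡ 10. → (1, 10)
6P: (1, 10) + (12, 6). λ = (6 - 10)/(12 - 1) ≡ 13/11 mod 17. 11⁻¹ ≡ 14 (mod 17), so λ ≡ 12.
  x = λ² - 1 - 12 = 144 - 13 ≡ 12; y = λ·(1 - 12) - 10 ≡ 11. → (12, 11)
7P: (12, 11) + (12, 6): same x and y₁ ≡ -y₂, so the sum is ∞.
7P = ∞, so the order is 7.

7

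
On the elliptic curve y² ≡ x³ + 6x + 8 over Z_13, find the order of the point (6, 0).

2

2P: (6, 0) + (6, 0): same x and y₁ ≡ -y₂, so the sum is the point at infinity.
2P = the point at infinity, so the order is 2.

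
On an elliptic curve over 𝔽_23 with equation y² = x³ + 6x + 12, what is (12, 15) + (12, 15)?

(7, 12)

tangent at (12, 15): λ = (3·12² + 6)/(2·15) ≡ 1/7. 7⁻¹ ≡ 10 (mod 23), so λ ≡ 1·10 ≡ 10.
  x = λ² - 12 - 12 = 100 - 24 ≡ 7; y = λ·(12 - 7) - 15 ≡ 12. → (7, 12)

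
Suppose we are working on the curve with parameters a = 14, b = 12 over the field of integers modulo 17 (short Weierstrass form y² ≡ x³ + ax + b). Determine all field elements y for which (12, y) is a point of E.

x³ + 14x + 12 = 1908 ≡ 4 (mod 17).
Square roots of 4 mod 17: 2 and 15 (since 2² = 4 ≡ 4).

2, 15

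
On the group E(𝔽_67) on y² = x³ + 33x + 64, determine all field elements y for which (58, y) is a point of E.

none

x³ + 33x + 64 = 197090 ≡ 43 (mod 67).
43 is a non-residue mod 67; no y exists.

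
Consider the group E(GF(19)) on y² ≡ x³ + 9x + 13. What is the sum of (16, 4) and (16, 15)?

The two points share x = 16 and their y-coordinates satisfy 4 + 15 ≡ 0 (mod 19), so they are inverses. Their sum is O.

O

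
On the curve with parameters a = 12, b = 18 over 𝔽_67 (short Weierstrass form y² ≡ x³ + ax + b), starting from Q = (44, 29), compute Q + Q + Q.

(47, 32)

Repeated addition: build up to 3Q.
2Q: tangent at (44, 29): λ = (3·44² + 12)/(2·29) ≡ 58/58. 58⁻¹ ≡ 52 (mod 67) since 58·52 = 3016 ≡ 1, so λ ≡ 58·52 ≡ 1.
  x = λ² - 44 - 44 = 1 - 88 ≡ 47; y = λ·(44 - 47) - 29 ≡ 35. → (47, 35)
3Q: (47, 35) + (44, 29). λ = (29 - 35)/(44 - 47) ≡ 61/64 mod 67. 64⁻¹ ≡ 22 (mod 67) since 64·22 = 1408 ≡ 1, so λ ≡ 2.
  x = λ² - 47 - 44 = 4 - 91 ≡ 47; y = λ·(47 - 47) - 35 ≡ 32. → (47, 32)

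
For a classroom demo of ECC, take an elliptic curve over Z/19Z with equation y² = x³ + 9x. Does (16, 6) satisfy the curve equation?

y² = 6² ≡ 17; x³ + 9x + 0 = 4240 ≡ 3 (mod 19). 17 ≠ 3.

no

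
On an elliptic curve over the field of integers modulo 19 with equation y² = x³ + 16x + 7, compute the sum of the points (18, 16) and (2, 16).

(18, 16) + (2, 16). λ = (16 - 16)/(2 - 18) ≡ 0/3 mod 19. 3⁻¹ ≡ 13 (mod 19), so λ ≡ 0.
  x = λ² - 18 - 2 = 0 - 20 ≡ 18; y = λ·(18 - 18) - 16 ≡ 3. → (18, 3)

(18, 3)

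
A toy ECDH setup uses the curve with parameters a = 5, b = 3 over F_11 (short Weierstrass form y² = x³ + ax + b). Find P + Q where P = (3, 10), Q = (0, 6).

(3, 10) + (0, 6). λ = (6 - 10)/(0 - 3) ≡ 7/8 mod 11. 8⁻¹ ≡ 7 (mod 11), so λ ≡ 5.
  x = λ² - 3 - 0 = 25 - 3 ≡ 0; y = λ·(3 - 0) - 10 ≡ 5. → (0, 5)

(0, 5)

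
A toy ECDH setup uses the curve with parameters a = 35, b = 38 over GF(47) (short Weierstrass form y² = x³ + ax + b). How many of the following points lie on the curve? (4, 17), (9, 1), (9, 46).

3

(4, 17): 17² ≡ 7, rhs ≡ 7 → on.
(9, 1): 1² ≡ 1, rhs ≡ 1 → on.
(9, 46): 46² ≡ 1, rhs ≡ 1 → on.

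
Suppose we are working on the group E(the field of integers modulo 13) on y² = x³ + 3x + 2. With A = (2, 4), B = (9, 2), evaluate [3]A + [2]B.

First 3A:
Repeated addition: build up to 3A.
2A: tangent at (2, 4): λ = (3·2² + 3)/(2·4) ≡ 2/8. 8⁻¹ ≡ 5 (mod 13), so λ ≡ 2·5 ≡ 10.
  x = λ² - 2 - 2 = 100 - 4 ≡ 5; y = λ·(2 - 5) - 4 ≡ 5. → (5, 5)
3A: (5, 5) + (2, 4). λ = (4 - 5)/(2 - 5) ≡ 12/10 mod 13. 10⁻¹ ≡ 4 (mod 13) since 10·4 = 40 ≡ 1, so λ ≡ 9.
  x = λ² - 5 - 2 = 81 - 7 ≡ 9; y = λ·(5 - 9) - 5 ≡ 11. → (9, 11)
3A = (9, 11).
Next 2B:
Repeated addition: build up to 2B.
2B: tangent at (9, 2): λ = (3·9² + 3)/(2·2) ≡ 12/4. 4⁻¹ ≡ 10 (mod 13), so λ ≡ 12·10 ≡ 3.
  x = λ² - 9 - 9 = 9 - 18 ≡ 4; y = λ·(9 - 4) - 2 ≡ 0. → (4, 0)
2B = (4, 0).
Finally 3A + 2B:
(9, 11) + (4, 0). λ = (0 - 11)/(4 - 9) ≡ 2/8 mod 13. 8⁻¹ ≡ 5 (mod 13) since 8·5 = 40 ≡ 1, so λ ≡ 10.
  x = λ² - 9 - 4 = 100 - 13 ≡ 9; y = λ·(9 - 9) - 11 ≡ 2. → (9, 2)

(9, 2)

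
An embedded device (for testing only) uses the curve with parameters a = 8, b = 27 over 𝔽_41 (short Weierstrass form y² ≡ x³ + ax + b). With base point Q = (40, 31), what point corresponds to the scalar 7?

Repeated addition: build up to 7Q.
2Q: tangent at (40, 31): λ = (3·40² + 8)/(2·31) ≡ 11/21. 21⁻¹ ≡ 2 (mod 41), so λ ≡ 11·2 ≡ 22.
  x = λ² - 40 - 40 = 484 - 80 ≡ 35; y = λ·(40 - 35) - 31 ≡ 38. → (35, 38)
3Q: (35, 38) + (40, 31). λ = (31 - 38)/(40 - 35) ≡ 34/5 mod 41. 5⁻¹ ≡ 33 (mod 41) since 5·33 = 165 ≡ 1, so λ ≡ 15.
  x = λ² - 35 - 40 = 225 - 75 ≡ 27; y = λ·(35 - 27) - 38 ≡ 0. → (27, 0)
4Q: (27, 0) + (40, 31). λ = (31 - 0)/(40 - 27) ≡ 31/13 mod 41. 13⁻¹ ≡ 19 (mod 41), so λ ≡ 15.
  x = λ² - 27 - 40 = 225 - 67 ≡ 35; y = λ·(27 - 35) - 0 ≡ 3. → (35, 3)
5Q: (35, 3) + (40, 31). λ = (31 - 3)/(40 - 35) ≡ 28/5 mod 41. 5⁻¹ ≡ 33 (mod 41), so λ ≡ 22.
  x = λ² - 35 - 40 = 484 - 75 ≡ 40; y = λ·(35 - 40) - 3 ≡ 10. → (40, 10)
6Q: (40, 10) + (40, 31): same x and y₁ ≡ -y₂, so the sum is O.
7Q: O + (40, 31) = (40, 31) (identity).

(40, 31)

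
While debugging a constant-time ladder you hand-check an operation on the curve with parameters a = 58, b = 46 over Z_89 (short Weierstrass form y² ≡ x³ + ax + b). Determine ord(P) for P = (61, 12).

7

2P: tangent at (61, 12): λ = (3·61² + 58)/(2·12) ≡ 7/24. 24⁻¹ ≡ 26 (mod 89), so λ ≡ 7·26 ≡ 4.
  x = λ² - 61 - 61 = 16 - 122 ≡ 72; y = λ·(61 - 72) - 12 ≡ 33. → (72, 33)
3P: (72, 33) + (61, 12). λ = (12 - 33)/(61 - 72) ≡ 68/78 mod 89. 78⁻¹ ≡ 8 (mod 89), so λ ≡ 10.
  x = λ² - 72 - 61 = 100 - 133 ≡ 56; y = λ·(72 - 56) - 33 ≡ 38. → (56, 38)
4P: (56, 38) + (61, 12). λ = (12 - 38)/(61 - 56) ≡ 63/5 mod 89. 5⁻¹ ≡ 18 (mod 89), so λ ≡ 66.
  x = λ² - 56 - 61 = 4356 - 117 ≡ 56; y = λ·(56 - 56) - 38 ≡ 51. → (56, 51)
5P: (56, 51) + (61, 12). λ = (12 - 51)/(61 - 56) ≡ 50/5 mod 89. 5⁻¹ ≡ 18 (mod 89) since 5·18 = 90 ≡ 1, so λ ≡ 10.
  x = λ² - 56 - 61 = 100 - 117 ≡ 72; y = λ·(56 - 72) - 51 ≡ 56. → (72, 56)
6P: (72, 56) + (61, 12). λ = (12 - 56)/(61 - 72) ≡ 45/78 mod 89. 78⁻¹ ≡ 8 (mod 89), so λ ≡ 4.
  x = λ² - 72 - 61 = 16 - 133 ≡ 61; y = λ·(72 - 61) - 56 ≡ 77. → (61, 77)
7P: (61, 77) + (61, 12): same x and y₁ ≡ -y₂, so the sum is O.
7P = O, so the order is 7.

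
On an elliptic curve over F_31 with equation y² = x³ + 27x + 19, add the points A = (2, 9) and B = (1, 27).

(2, 9) + (1, 27). λ = (27 - 9)/(1 - 2) ≡ 18/30 mod 31. 30⁻¹ ≡ 30 (mod 31) since 30·30 = 900 ≡ 1, so λ ≡ 13.
  x = λ² - 2 - 1 = 169 - 3 ≡ 11; y = λ·(2 - 11) - 9 ≡ 29. → (11, 29)

(11, 29)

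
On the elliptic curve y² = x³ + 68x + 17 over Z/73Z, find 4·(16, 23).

(49, 16)

Write P = (16, 23).
Repeated addition: build up to 4P.
2P: tangent at (16, 23): λ = (3·16² + 68)/(2·23) ≡ 33/46. 46⁻¹ ≡ 27 (mod 73), so λ ≡ 33·27 ≡ 15.
  x = λ² - 16 - 16 = 225 - 32 ≡ 47; y = λ·(16 - 47) - 23 ≡ 23. → (47, 23)
3P: (47, 23) + (16, 23). λ = (23 - 23)/(16 - 47) ≡ 0/42 mod 73. 42⁻¹ ≡ 40 (mod 73) since 42·40 = 1680 ≡ 1, so λ ≡ 0.
  x = λ² - 47 - 16 = 0 - 63 ≡ 10; y = λ·(47 - 10) - 23 ≡ 50. → (10, 50)
4P: (10, 50) + (16, 23). λ = (23 - 50)/(16 - 10) ≡ 46/6 mod 73. 6⁻¹ ≡ 61 (mod 73), so λ ≡ 32.
  x = λ² - 10 - 16 = 1024 - 26 ≡ 49; y = λ·(10 - 49) - 50 ≡ 16. → (49, 16)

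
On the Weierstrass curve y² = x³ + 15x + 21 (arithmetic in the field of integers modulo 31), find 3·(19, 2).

Write G = (19, 2).
Repeated addition: build up to 3G.
2G: tangent at (19, 2): λ = (3·19² + 15)/(2·2) ≡ 13/4. 4⁻¹ ≡ 8 (mod 31) since 4·8 = 32 ≡ 1, so λ ≡ 13·8 ≡ 11.
  x = λ² - 19 - 19 = 121 - 38 ≡ 21; y = λ·(19 - 21) - 2 ≡ 7. → (21, 7)
3G: (21, 7) + (19, 2). λ = (2 - 7)/(19 - 21) ≡ 26/29 mod 31. 29⁻¹ ≡ 15 (mod 31) since 29·15 = 435 ≡ 1, so λ ≡ 18.
  x = λ² - 21 - 19 = 324 - 40 ≡ 5; y = λ·(21 - 5) - 7 ≡ 2. → (5, 2)

(5, 2)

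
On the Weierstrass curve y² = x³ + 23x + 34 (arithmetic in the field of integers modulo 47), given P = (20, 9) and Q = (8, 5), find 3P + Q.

First 3P:
Repeated addition: build up to 3P.
2P: tangent at (20, 9): λ = (3·20² + 23)/(2·9) ≡ 1/18. 18⁻¹ ≡ 34 (mod 47) since 18·34 = 612 ≡ 1, so λ ≡ 1·34 ≡ 34.
  x = λ² - 20 - 20 = 1156 - 40 ≡ 35; y = λ·(20 - 35) - 9 ≡ 45. → (35, 45)
3P: (35, 45) + (20, 9). λ = (9 - 45)/(20 - 35) ≡ 11/32 mod 47. 32⁻¹ ≡ 25 (mod 47) since 32·25 = 800 ≡ 1, so λ ≡ 40.
  x = λ² - 35 - 20 = 1600 - 55 ≡ 41; y = λ·(35 - 41) - 45 ≡ 44. → (41, 44)
3P = (41, 44).
Finally 3P + Q:
(41, 44) + (8, 5). λ = (5 - 44)/(8 - 41) ≡ 8/14 mod 47. 14⁻¹ ≡ 37 (mod 47), so λ ≡ 14.
  x = λ² - 41 - 8 = 196 - 49 ≡ 6; y = λ·(41 - 6) - 44 ≡ 23. → (6, 23)

(6, 23)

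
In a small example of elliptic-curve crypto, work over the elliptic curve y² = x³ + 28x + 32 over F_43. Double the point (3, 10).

tangent at (3, 10): λ = (3·3² + 28)/(2·10) ≡ 12/20. 20⁻¹ ≡ 28 (mod 43), so λ ≡ 12·28 ≡ 35.
  x = λ² - 3 - 3 = 1225 - 6 ≡ 15; y = λ·(3 - 15) - 10 ≡ 0. → (15, 0)

(15, 0)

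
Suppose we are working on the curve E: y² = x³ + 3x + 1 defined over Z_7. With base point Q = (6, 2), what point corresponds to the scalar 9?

Repeated addition: build up to 9Q.
2Q: tangent at (6, 2): λ = (3·6² + 3)/(2·2) ≡ 6/4. 4⁻¹ ≡ 2 (mod 7), so λ ≡ 6·2 ≡ 5.
  x = λ² - 6 - 6 = 25 - 12 ≡ 6; y = λ·(6 - 6) - 2 ≡ 5. → (6, 5)
3Q: (6, 5) + (6, 2): same x and y₁ ≡ -y₂, so the sum is O.
4Q: O + (6, 2) = (6, 2) (identity).
5Q: tangent at (6, 2): λ = (3·6² + 3)/(2·2) ≡ 6/4. 4⁻¹ ≡ 2 (mod 7), so λ ≡ 6·2 ≡ 5.
  x = λ² - 6 - 6 = 25 - 12 ≡ 6; y = λ·(6 - 6) - 2 ≡ 5. → (6, 5)
6Q: (6, 5) + (6, 2): same x and y₁ ≡ -y₂, so the sum is O.
7Q: O + (6, 2) = (6, 2) (identity).
8Q: tangent at (6, 2): λ = (3·6² + 3)/(2·2) ≡ 6/4. 4⁻¹ ≡ 2 (mod 7), so λ ≡ 6·2 ≡ 5.
  x = λ² - 6 - 6 = 25 - 12 ≡ 6; y = λ·(6 - 6) - 2 ≡ 5. → (6, 5)
9Q: (6, 5) + (6, 2): same x and y₁ ≡ -y₂, so the sum is O.

O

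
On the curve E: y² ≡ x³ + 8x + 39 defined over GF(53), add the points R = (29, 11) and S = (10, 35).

(20, 39)

(29, 11) + (10, 35). λ = (35 - 11)/(10 - 29) ≡ 24/34 mod 53. 34⁻¹ ≡ 39 (mod 53), so λ ≡ 35.
  x = λ² - 29 - 10 = 1225 - 39 ≡ 20; y = λ·(29 - 20) - 11 ≡ 39. → (20, 39)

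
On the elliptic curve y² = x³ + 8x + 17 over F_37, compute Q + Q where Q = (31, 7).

(21, 23)

tangent at (31, 7): λ = (3·31² + 8)/(2·7) ≡ 5/14. 14⁻¹ ≡ 8 (mod 37) since 14·8 = 112 ≡ 1, so λ ≡ 5·8 ≡ 3.
  x = λ² - 31 - 31 = 9 - 62 ≡ 21; y = λ·(31 - 21) - 7 ≡ 23. → (21, 23)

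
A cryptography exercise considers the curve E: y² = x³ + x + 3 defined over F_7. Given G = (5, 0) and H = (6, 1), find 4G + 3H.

First 4G:
Double-and-add on 4 = (100)₂. Start with G = (5, 0) for the leading 1-bit.
double: (5, 0) + (5, 0): same x and y₁ ≡ -y₂, so the sum is the point at infinity.
double: the point at infinity + the point at infinity = the point at infinity (identity).
4G = the point at infinity.
Next 3H:
Repeated addition: build up to 3H.
2H: tangent at (6, 1): λ = (3·6² + 1)/(2·1) ≡ 4/2. 2⁻¹ ≡ 4 (mod 7), so λ ≡ 4·4 ≡ 2.
  x = λ² - 6 - 6 = 4 - 12 ≡ 6; y = λ·(6 - 6) - 1 ≡ 6. → (6, 6)
3H: (6, 6) + (6, 1): same x and y₁ ≡ -y₂, so the sum is the point at infinity.
3H = the point at infinity.
Finally 4G + 3H:
the point at infinity + the point at infinity = the point at infinity (identity).

O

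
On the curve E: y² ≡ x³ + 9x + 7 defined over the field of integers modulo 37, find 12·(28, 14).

(14, 19)

Write P = (28, 14).
Repeated addition: build up to 12P.
2P: tangent at (28, 14): λ = (3·28² + 9)/(2·14) ≡ 30/28. 28⁻¹ ≡ 4 (mod 37), so λ ≡ 30·4 ≡ 9.
  x = λ² - 28 - 28 = 81 - 56 ≡ 25; y = λ·(28 - 25) - 14 ≡ 13. → (25, 13)
3P: (25, 13) + (28, 14). λ = (14 - 13)/(28 - 25) ≡ 1/3 mod 37. 3⁻¹ ≡ 25 (mod 37), so λ ≡ 25.
  x = λ² - 25 - 28 = 625 - 53 ≡ 17; y = λ·(25 - 17) - 13 ≡ 2. → (17, 2)
4P: (17, 2) + (28, 14). λ = (14 - 2)/(28 - 17) ≡ 12/11 mod 37. 11⁻¹ ≡ 27 (mod 37), so λ ≡ 28.
  x = λ² - 17 - 28 = 784 - 45 ≡ 36; y = λ·(17 - 36) - 2 ≡ 21. → (36, 21)
5P: (36, 21) + (28, 14). λ = (14 - 21)/(28 - 36) ≡ 30/29 mod 37. 29⁻¹ ≡ 23 (mod 37) since 29·23 = 667 ≡ 1, so λ ≡ 24.
  x = λ² - 36 - 28 = 576 - 64 ≡ 31; y = λ·(36 - 31) - 21 ≡ 25. → (31, 25)
6P: (31, 25) + (28, 14). λ = (14 - 25)/(28 - 31) ≡ 26/34 mod 37. 34⁻¹ ≡ 12 (mod 37), so λ ≡ 16.
  x = λ² - 31 - 28 = 256 - 59 ≡ 12; y = λ·(31 - 12) - 25 ≡ 20. → (12, 20)
7P: (12, 20) + (28, 14). λ = (14 - 20)/(28 - 12) ≡ 31/16 mod 37. 16⁻¹ ≡ 7 (mod 37) since 16·7 = 112 ≡ 1, so λ ≡ 32.
  x = λ² - 12 - 28 = 1024 - 40 ≡ 22; y = λ·(12 - 22) - 20 ≡ 30. → (22, 30)
8P: (22, 30) + (28, 14). λ = (14 - 30)/(28 - 22) ≡ 21/6 mod 37. 6⁻¹ ≡ 31 (mod 37) since 6·31 = 186 ≡ 1, so λ ≡ 22.
  x = λ² - 22 - 28 = 484 - 50 ≡ 27; y = λ·(22 - 27) - 30 ≡ 8. → (27, 8)
9P: (27, 8) + (28, 14). λ = (14 - 8)/(28 - 27) ≡ 6/1 mod 37. 1⁻¹ ≡ 1 (mod 37), so λ ≡ 6.
  x = λ² - 27 - 28 = 36 - 55 ≡ 18; y = λ·(27 - 18) - 8 ≡ 9. → (18, 9)
10P: (18, 9) + (28, 14). λ = (14 - 9)/(28 - 18) ≡ 5/10 mod 37. 10⁻¹ ≡ 26 (mod 37) since 10·26 = 260 ≡ 1, so λ ≡ 19.
  x = λ² - 18 - 28 = 361 - 46 ≡ 19; y = λ·(18 - 19) - 9 ≡ 9. → (19, 9)
11P: (19, 9) + (28, 14). λ = (14 - 9)/(28 - 19) ≡ 5/9 mod 37. 9⁻¹ ≡ 33 (mod 37) since 9·33 = 297 ≡ 1, so λ ≡ 17.
  x = λ² - 19 - 28 = 289 - 47 ≡ 20; y = λ·(19 - 20) - 9 ≡ 11. → (20, 11)
12P: (20, 11) + (28, 14). λ = (14 - 11)/(28 - 20) ≡ 3/8 mod 37. 8⁻¹ ≡ 14 (mod 37) since 8·14 = 112 ≡ 1, so λ ≡ 5.
  x = λ² - 20 - 28 = 25 - 48 ≡ 14; y = λ·(20 - 14) - 11 ≡ 19. → (14, 19)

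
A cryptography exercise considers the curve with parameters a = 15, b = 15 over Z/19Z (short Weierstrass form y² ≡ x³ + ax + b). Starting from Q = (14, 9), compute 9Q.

Double-and-add on 9 = (1001)₂. Start with Q = (14, 9) for the leading 1-bit.
double: tangent at (14, 9): λ = (3·14² + 15)/(2·9) ≡ 14/18. 18⁻¹ ≡ 18 (mod 19), so λ ≡ 14·18 ≡ 5.
  x = λ² - 14 - 14 = 25 - 28 ≡ 16; y = λ·(14 - 16) - 9 ≡ 0. → (16, 0)
double: (16, 0) + (16, 0): same x and y₁ ≡ -y₂, so the sum is the point at infinity.
double: the point at infinity + the point at infinity = the point at infinity (identity).
add Q: the point at infinity + (14, 9) = (14, 9) (identity).

(14, 9)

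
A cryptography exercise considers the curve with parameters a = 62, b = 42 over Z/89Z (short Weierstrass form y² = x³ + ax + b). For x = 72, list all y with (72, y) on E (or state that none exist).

x³ + 62x + 42 = 377754 ≡ 38 (mod 89).
38 is a non-residue mod 89; no y exists.

none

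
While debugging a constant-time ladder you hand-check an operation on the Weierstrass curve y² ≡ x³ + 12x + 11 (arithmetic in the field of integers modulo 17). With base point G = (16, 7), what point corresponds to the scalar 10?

(13, 1)

Repeated addition: build up to 10G.
2G: tangent at (16, 7): λ = (3·16² + 12)/(2·7) ≡ 15/14. 14⁻¹ ≡ 11 (mod 17) since 14·11 = 154 ≡ 1, so λ ≡ 15·11 ≡ 12.
  x = λ² - 16 - 16 = 144 - 32 ≡ 10; y = λ·(16 - 10) - 7 ≡ 14. → (10, 14)
3G: (10, 14) + (16, 7). λ = (7 - 14)/(16 - 10) ≡ 10/6 mod 17. 6⁻¹ ≡ 3 (mod 17) since 6·3 = 18 ≡ 1, so λ ≡ 13.
  x = λ² - 10 - 16 = 169 - 26 ≡ 7; y = λ·(10 - 7) - 14 ≡ 8. → (7, 8)
4G: (7, 8) + (16, 7). λ = (7 - 8)/(16 - 7) ≡ 16/9 mod 17. 9⁻¹ ≡ 2 (mod 17), so λ ≡ 15.
  x = λ² - 7 - 16 = 225 - 23 ≡ 15; y = λ·(7 - 15) - 8 ≡ 8. → (15, 8)
5G: (15, 8) + (16, 7). λ = (7 - 8)/(16 - 15) ≡ 16/1 mod 17. 1⁻¹ ≡ 1 (mod 17), so λ ≡ 16.
  x = λ² - 15 - 16 = 256 - 31 ≡ 4; y = λ·(15 - 4) - 8 ≡ 15. → (4, 15)
6G: (4, 15) + (16, 7). λ = (7 - 15)/(16 - 4) ≡ 9/12 mod 17. 12⁻¹ ≡ 10 (mod 17) since 12·10 = 120 ≡ 1, so λ ≡ 5.
  x = λ² - 4 - 16 = 25 - 20 ≡ 5; y = λ·(4 - 5) - 15 ≡ 14. → (5, 14)
7G: (5, 14) + (16, 7). λ = (7 - 14)/(16 - 5) ≡ 10/11 mod 17. 11⁻¹ ≡ 14 (mod 17), so λ ≡ 4.
  x = λ² - 5 - 16 = 16 - 21 ≡ 12; y = λ·(5 - 12) - 14 ≡ 9. → (12, 9)
8G: (12, 9) + (16, 7). λ = (7 - 9)/(16 - 12) ≡ 15/4 mod 17. 4⁻¹ ≡ 13 (mod 17) since 4·13 = 52 ≡ 1, so λ ≡ 8.
  x = λ² - 12 - 16 = 64 - 28 ≡ 2; y = λ·(12 - 2) - 9 ≡ 3. → (2, 3)
9G: (2, 3) + (16, 7). λ = (7 - 3)/(16 - 2) ≡ 4/14 mod 17. 14⁻¹ ≡ 11 (mod 17) since 14·11 = 154 ≡ 1, so λ ≡ 10.
  x = λ² - 2 - 16 = 100 - 18 ≡ 14; y = λ·(2 - 14) - 3 ≡ 13. → (14, 13)
10G: (14, 13) + (16, 7). λ = (7 - 13)/(16 - 14) ≡ 11/2 mod 17. 2⁻¹ ≡ 9 (mod 17), so λ ≡ 14.
  x = λ² - 14 - 16 = 196 - 30 ≡ 13; y = λ·(14 - 13) - 13 ≡ 1. → (13, 1)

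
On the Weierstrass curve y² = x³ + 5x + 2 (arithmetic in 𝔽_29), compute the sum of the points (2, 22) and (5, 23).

(6, 25)

(2, 22) + (5, 23). λ = (23 - 22)/(5 - 2) ≡ 1/3 mod 29. 3⁻¹ ≡ 10 (mod 29), so λ ≡ 10.
  x = λ² - 2 - 5 = 100 - 7 ≡ 6; y = λ·(2 - 6) - 22 ≡ 25. → (6, 25)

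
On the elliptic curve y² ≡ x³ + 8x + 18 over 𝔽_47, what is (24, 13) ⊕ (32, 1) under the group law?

(24, 13) + (32, 1). λ = (1 - 13)/(32 - 24) ≡ 35/8 mod 47. 8⁻¹ ≡ 6 (mod 47) since 8·6 = 48 ≡ 1, so λ ≡ 22.
  x = λ² - 24 - 32 = 484 - 56 ≡ 5; y = λ·(24 - 5) - 13 ≡ 29. → (5, 29)

(5, 29)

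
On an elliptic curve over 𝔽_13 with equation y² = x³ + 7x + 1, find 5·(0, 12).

(0, 12)

Write P = (0, 12).
Repeated addition: build up to 5P.
2P: tangent at (0, 12): λ = (3·0² + 7)/(2·12) ≡ 7/11. 11⁻¹ ≡ 6 (mod 13), so λ ≡ 7·6 ≡ 3.
  x = λ² - 0 - 0 = 9 - 0 ≡ 9; y = λ·(0 - 9) - 12 ≡ 0. → (9, 0)
3P: (9, 0) + (0, 12). λ = (12 - 0)/(0 - 9) ≡ 12/4 mod 13. 4⁻¹ ≡ 10 (mod 13) since 4·10 = 40 ≡ 1, so λ ≡ 3.
  x = λ² - 9 - 0 = 9 - 9 ≡ 0; y = λ·(9 - 0) - 0 ≡ 1. → (0, 1)
4P: (0, 1) + (0, 12): same x and y₁ ≡ -y₂, so the sum is 𝒪.
5P: 𝒪 + (0, 12) = (0, 12) (identity).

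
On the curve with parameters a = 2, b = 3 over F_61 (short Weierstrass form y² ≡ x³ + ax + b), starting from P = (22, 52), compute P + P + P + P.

Repeated addition: build up to 4P.
2P: tangent at (22, 52): λ = (3·22² + 2)/(2·52) ≡ 51/43. 43⁻¹ ≡ 44 (mod 61), so λ ≡ 51·44 ≡ 48.
  x = λ² - 22 - 22 = 2304 - 44 ≡ 3; y = λ·(22 - 3) - 52 ≡ 6. → (3, 6)
3P: (3, 6) + (22, 52). λ = (52 - 6)/(22 - 3) ≡ 46/19 mod 61. 19⁻¹ ≡ 45 (mod 61), so λ ≡ 57.
  x = λ² - 3 - 22 = 3249 - 25 ≡ 52; y = λ·(3 - 52) - 6 ≡ 7. → (52, 7)
4P: (52, 7) + (22, 52). λ = (52 - 7)/(22 - 52) ≡ 45/31 mod 61. 31⁻¹ ≡ 2 (mod 61) since 31·2 = 62 ≡ 1, so λ ≡ 29.
  x = λ² - 52 - 22 = 841 - 74 ≡ 35; y = λ·(52 - 35) - 7 ≡ 59. → (35, 59)

(35, 59)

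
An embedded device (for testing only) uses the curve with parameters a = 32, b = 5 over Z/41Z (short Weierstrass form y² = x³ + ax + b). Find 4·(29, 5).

Write Q = (29, 5).
Repeated addition: build up to 4Q.
2Q: tangent at (29, 5): λ = (3·29² + 32)/(2·5) ≡ 13/10. 10⁻¹ ≡ 37 (mod 41) since 10·37 = 370 ≡ 1, so λ ≡ 13·37 ≡ 30.
  x = λ² - 29 - 29 = 900 - 58 ≡ 22; y = λ·(29 - 22) - 5 ≡ 0. → (22, 0)
3Q: (22, 0) + (29, 5). λ = (5 - 0)/(29 - 22) ≡ 5/7 mod 41. 7⁻¹ ≡ 6 (mod 41), so λ ≡ 30.
  x = λ² - 22 - 29 = 900 - 51 ≡ 29; y = λ·(22 - 29) - 0 ≡ 36. → (29, 36)
4Q: (29, 36) + (29, 5): same x and y₁ ≡ -y₂, so the sum is O.

O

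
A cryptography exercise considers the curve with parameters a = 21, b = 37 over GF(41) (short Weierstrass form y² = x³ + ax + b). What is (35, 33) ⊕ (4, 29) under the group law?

(35, 33) + (4, 29). λ = (29 - 33)/(4 - 35) ≡ 37/10 mod 41. 10⁻¹ ≡ 37 (mod 41) since 10·37 = 370 ≡ 1, so λ ≡ 16.
  x = λ² - 35 - 4 = 256 - 39 ≡ 12; y = λ·(35 - 12) - 33 ≡ 7. → (12, 7)

(12, 7)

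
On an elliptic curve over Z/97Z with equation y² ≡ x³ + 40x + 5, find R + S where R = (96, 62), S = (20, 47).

(96, 62) + (20, 47). λ = (47 - 62)/(20 - 96) ≡ 82/21 mod 97. 21⁻¹ ≡ 37 (mod 97), so λ ≡ 27.
  x = λ² - 96 - 20 = 729 - 116 ≡ 31; y = λ·(96 - 31) - 62 ≡ 44. → (31, 44)

(31, 44)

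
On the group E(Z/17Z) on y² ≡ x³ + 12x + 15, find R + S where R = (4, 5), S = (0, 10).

(4, 5) + (0, 10). λ = (10 - 5)/(0 - 4) ≡ 5/13 mod 17. 13⁻¹ ≡ 4 (mod 17) since 13·4 = 52 ≡ 1, so λ ≡ 3.
  x = λ² - 4 - 0 = 9 - 4 ≡ 5; y = λ·(4 - 5) - 5 ≡ 9. → (5, 9)

(5, 9)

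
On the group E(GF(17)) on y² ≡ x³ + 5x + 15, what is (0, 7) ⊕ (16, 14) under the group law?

(0, 7) + (16, 14). λ = (14 - 7)/(16 - 0) ≡ 7/16 mod 17. 16⁻¹ ≡ 16 (mod 17), so λ ≡ 10.
  x = λ² - 0 - 16 = 100 - 16 ≡ 16; y = λ·(0 - 16) - 7 ≡ 3. → (16, 3)

(16, 3)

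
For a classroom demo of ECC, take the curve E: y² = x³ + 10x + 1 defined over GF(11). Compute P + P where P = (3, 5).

tangent at (3, 5): λ = (3·3² + 10)/(2·5) ≡ 4/10. 10⁻¹ ≡ 10 (mod 11) since 10·10 = 100 ≡ 1, so λ ≡ 4·10 ≡ 7.
  x = λ² - 3 - 3 = 49 - 6 ≡ 10; y = λ·(3 - 10) - 5 ≡ 1. → (10, 1)

(10, 1)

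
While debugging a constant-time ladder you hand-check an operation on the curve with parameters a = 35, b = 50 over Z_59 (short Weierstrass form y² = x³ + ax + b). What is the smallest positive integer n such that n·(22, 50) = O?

2P: tangent at (22, 50): λ = (3·22² + 35)/(2·50) ≡ 12/41. 41⁻¹ ≡ 36 (mod 59) since 41·36 = 1476 ≡ 1, so λ ≡ 12·36 ≡ 19.
  x = λ² - 22 - 22 = 361 - 44 ≡ 22; y = λ·(22 - 22) - 50 ≡ 9. → (22, 9)
3P: (22, 9) + (22, 50): same x and y₁ ≡ -y₂, so the sum is O.
3P = O, so the order is 3.

3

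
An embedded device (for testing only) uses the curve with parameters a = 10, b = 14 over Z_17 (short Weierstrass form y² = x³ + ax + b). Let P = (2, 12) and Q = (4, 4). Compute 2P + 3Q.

First 2P:
Repeated addition: build up to 2P.
2P: tangent at (2, 12): λ = (3·2² + 10)/(2·12) ≡ 5/7. 7⁻¹ ≡ 5 (mod 17), so λ ≡ 5·5 ≡ 8.
  x = λ² - 2 - 2 = 64 - 4 ≡ 9; y = λ·(2 - 9) - 12 ≡ 0. → (9, 0)
2P = (9, 0).
Next 3Q:
Repeated addition: build up to 3Q.
2Q: tangent at (4, 4): λ = (3·4² + 10)/(2·4) ≡ 7/8. 8⁻¹ ≡ 15 (mod 17), so λ ≡ 7·15 ≡ 3.
  x = λ² - 4 - 4 = 9 - 8 ≡ 1; y = λ·(4 - 1) - 4 ≡ 5. → (1, 5)
3Q: (1, 5) + (4, 4). λ = (4 - 5)/(4 - 1) ≡ 16/3 mod 17. 3⁻¹ ≡ 6 (mod 17) since 3·6 = 18 ≡ 1, so λ ≡ 11.
  x = λ² - 1 - 4 = 121 - 5 ≡ 14; y = λ·(1 - 14) - 5 ≡ 5. → (14, 5)
3Q = (14, 5).
Finally 2P + 3Q:
(9, 0) + (14, 5). λ = (5 - 0)/(14 - 9) ≡ 5/5 mod 17. 5⁻¹ ≡ 7 (mod 17) since 5·7 = 35 ≡ 1, so λ ≡ 1.
  x = λ² - 9 - 14 = 1 - 23 ≡ 12; y = λ·(9 - 12) - 0 ≡ 14. → (12, 14)

(12, 14)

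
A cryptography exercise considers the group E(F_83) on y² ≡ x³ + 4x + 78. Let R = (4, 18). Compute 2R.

tangent at (4, 18): λ = (3·4² + 4)/(2·18) ≡ 52/36. 36⁻¹ ≡ 30 (mod 83), so λ ≡ 52·30 ≡ 66.
  x = λ² - 4 - 4 = 4356 - 8 ≡ 32; y = λ·(4 - 32) - 18 ≡ 43. → (32, 43)

(32, 43)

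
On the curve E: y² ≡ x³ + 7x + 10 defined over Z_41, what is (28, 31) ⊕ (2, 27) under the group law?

(20, 27)

(28, 31) + (2, 27). λ = (27 - 31)/(2 - 28) ≡ 37/15 mod 41. 15⁻¹ ≡ 11 (mod 41) since 15·11 = 165 ≡ 1, so λ ≡ 38.
  x = λ² - 28 - 2 = 1444 - 30 ≡ 20; y = λ·(28 - 20) - 31 ≡ 27. → (20, 27)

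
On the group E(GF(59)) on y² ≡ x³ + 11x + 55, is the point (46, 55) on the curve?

yes

y² = 55² ≡ 16; x³ + 11x + 55 = 97897 ≡ 16 (mod 59). 16 = 16.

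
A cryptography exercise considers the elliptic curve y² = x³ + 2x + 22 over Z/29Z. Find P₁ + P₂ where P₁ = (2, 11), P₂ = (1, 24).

(2, 11) + (1, 24). λ = (24 - 11)/(1 - 2) ≡ 13/28 mod 29. 28⁻¹ ≡ 28 (mod 29), so λ ≡ 16.
  x = λ² - 2 - 1 = 256 - 3 ≡ 21; y = λ·(2 - 21) - 11 ≡ 4. → (21, 4)

(21, 4)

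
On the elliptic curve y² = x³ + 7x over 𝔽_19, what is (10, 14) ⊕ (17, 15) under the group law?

(10, 14) + (17, 15). λ = (15 - 14)/(17 - 10) ≡ 1/7 mod 19. 7⁻¹ ≡ 11 (mod 19) since 7·11 = 77 ≡ 1, so λ ≡ 11.
  x = λ² - 10 - 17 = 121 - 27 ≡ 18; y = λ·(10 - 18) - 14 ≡ 12. → (18, 12)

(18, 12)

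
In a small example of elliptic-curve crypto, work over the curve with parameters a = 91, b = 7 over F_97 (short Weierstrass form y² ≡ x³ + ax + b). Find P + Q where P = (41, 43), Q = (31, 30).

(49, 63)

(41, 43) + (31, 30). λ = (30 - 43)/(31 - 41) ≡ 84/87 mod 97. 87⁻¹ ≡ 29 (mod 97), so λ ≡ 11.
  x = λ² - 41 - 31 = 121 - 72 ≡ 49; y = λ·(41 - 49) - 43 ≡ 63. → (49, 63)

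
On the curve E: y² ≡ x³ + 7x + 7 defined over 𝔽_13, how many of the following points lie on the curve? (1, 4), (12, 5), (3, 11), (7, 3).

(1, 4): 4² ≡ 3, rhs ≡ 2 → off.
(12, 5): 5² ≡ 12, rhs ≡ 12 → on.
(3, 11): 11² ≡ 4, rhs ≡ 3 → off.
(7, 3): 3² ≡ 9, rhs ≡ 9 → on.

2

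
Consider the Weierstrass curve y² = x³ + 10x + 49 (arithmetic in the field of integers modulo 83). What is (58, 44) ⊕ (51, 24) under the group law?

(58, 44) + (51, 24). λ = (24 - 44)/(51 - 58) ≡ 63/76 mod 83. 76⁻¹ ≡ 71 (mod 83), so λ ≡ 74.
  x = λ² - 58 - 51 = 5476 - 109 ≡ 55; y = λ·(58 - 55) - 44 ≡ 12. → (55, 12)

(55, 12)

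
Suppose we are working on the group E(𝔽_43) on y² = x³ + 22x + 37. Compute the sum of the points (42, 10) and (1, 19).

(42, 10) + (1, 19). λ = (19 - 10)/(1 - 42) ≡ 9/2 mod 43. 2⁻¹ ≡ 22 (mod 43) since 2·22 = 44 ≡ 1, so λ ≡ 26.
  x = λ² - 42 - 1 = 676 - 43 ≡ 31; y = λ·(42 - 31) - 10 ≡ 18. → (31, 18)

(31, 18)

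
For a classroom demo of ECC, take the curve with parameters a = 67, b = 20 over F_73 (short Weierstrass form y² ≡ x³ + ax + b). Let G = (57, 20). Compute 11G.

(37, 64)

Repeated addition: build up to 11G.
2G: tangent at (57, 20): λ = (3·57² + 67)/(2·20) ≡ 32/40. 40⁻¹ ≡ 42 (mod 73), so λ ≡ 32·42 ≡ 30.
  x = λ² - 57 - 57 = 900 - 114 ≡ 56; y = λ·(57 - 56) - 20 ≡ 10. → (56, 10)
3G: (56, 10) + (57, 20). λ = (20 - 10)/(57 - 56) ≡ 10/1 mod 73. 1⁻¹ ≡ 1 (mod 73) since 1·1 = 1 ≡ 1, so λ ≡ 10.
  x = λ² - 56 - 57 = 100 - 113 ≡ 60; y = λ·(56 - 60) - 10 ≡ 23. → (60, 23)
4G: (60, 23) + (57, 20). λ = (20 - 23)/(57 - 60) ≡ 70/70 mod 73. 70⁻¹ ≡ 24 (mod 73) since 70·24 = 1680 ≡ 1, so λ ≡ 1.
  x = λ² - 60 - 57 = 1 - 117 ≡ 30; y = λ·(60 - 30) - 23 ≡ 7. → (30, 7)
5G: (30, 7) + (57, 20). λ = (20 - 7)/(57 - 30) ≡ 13/27 mod 73. 27⁻¹ ≡ 46 (mod 73), so λ ≡ 14.
  x = λ² - 30 - 57 = 196 - 87 ≡ 36; y = λ·(30 - 36) - 7 ≡ 55. → (36, 55)
6G: (36, 55) + (57, 20). λ = (20 - 55)/(57 - 36) ≡ 38/21 mod 73. 21⁻¹ ≡ 7 (mod 73) since 21·7 = 147 ≡ 1, so λ ≡ 47.
  x = λ² - 36 - 57 = 2209 - 93 ≡ 72; y = λ·(36 - 72) - 55 ≡ 5. → (72, 5)
7G: (72, 5) + (57, 20). λ = (20 - 5)/(57 - 72) ≡ 15/58 mod 73. 58⁻¹ ≡ 34 (mod 73), so λ ≡ 72.
  x = λ² - 72 - 57 = 5184 - 129 ≡ 18; y = λ·(72 - 18) - 5 ≡ 14. → (18, 14)
8G: (18, 14) + (57, 20). λ = (20 - 14)/(57 - 18) ≡ 6/39 mod 73. 39⁻¹ ≡ 15 (mod 73), so λ ≡ 17.
  x = λ² - 18 - 57 = 289 - 75 ≡ 68; y = λ·(18 - 68) - 14 ≡ 12. → (68, 12)
9G: (68, 12) + (57, 20). λ = (20 - 12)/(57 - 68) ≡ 8/62 mod 73. 62⁻¹ ≡ 53 (mod 73), so λ ≡ 59.
  x = λ² - 68 - 57 = 3481 - 125 ≡ 71; y = λ·(68 - 71) - 12 ≡ 30. → (71, 30)
10G: (71, 30) + (57, 20). λ = (20 - 30)/(57 - 71) ≡ 63/59 mod 73. 59⁻¹ ≡ 26 (mod 73), so λ ≡ 32.
  x = λ² - 71 - 57 = 1024 - 128 ≡ 20; y = λ·(71 - 20) - 30 ≡ 69. → (20, 69)
11G: (20, 69) + (57, 20). λ = (20 - 69)/(57 - 20) ≡ 24/37 mod 73. 37⁻¹ ≡ 2 (mod 73), so λ ≡ 48.
  x = λ² - 20 - 57 = 2304 - 77 ≡ 37; y = λ·(20 - 37) - 69 ≡ 64. → (37, 64)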